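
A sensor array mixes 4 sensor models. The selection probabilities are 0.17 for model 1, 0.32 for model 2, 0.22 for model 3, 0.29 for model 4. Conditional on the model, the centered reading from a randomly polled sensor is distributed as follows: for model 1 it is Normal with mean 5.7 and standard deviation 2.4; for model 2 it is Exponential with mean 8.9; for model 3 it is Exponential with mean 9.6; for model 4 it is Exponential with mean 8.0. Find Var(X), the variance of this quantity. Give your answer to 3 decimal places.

Per component, 1: μ=5.7, E[X²]=38.25; 2: μ=8.9, E[X²]=158.42; 3: μ=9.6, E[X²]=184.32; 4: μ=8, E[X²]=128.
E[X] = 0.17·5.7 + 0.32·8.9 + 0.22·9.6 + 0.29·8 = 8.249.
E[X²] = 0.17·38.25 + 0.32·158.42 + 0.22·184.32 + 0.29·128 = 134.867.
Var(X) = E[X²] − (E[X])² = 134.867 − 68.046 = 66.8213.

66.821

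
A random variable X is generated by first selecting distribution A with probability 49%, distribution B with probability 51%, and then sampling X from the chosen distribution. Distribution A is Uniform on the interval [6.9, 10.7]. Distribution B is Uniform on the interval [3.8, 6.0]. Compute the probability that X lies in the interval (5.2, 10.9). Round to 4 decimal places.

0.6755

Conditional on each component, P(5.2 < X < 10.9): A: 1; B: 0.363636.
By total probability, P(5.2 < X < 10.9) = 0.49·1 + 0.51·0.363636 = 0.675455.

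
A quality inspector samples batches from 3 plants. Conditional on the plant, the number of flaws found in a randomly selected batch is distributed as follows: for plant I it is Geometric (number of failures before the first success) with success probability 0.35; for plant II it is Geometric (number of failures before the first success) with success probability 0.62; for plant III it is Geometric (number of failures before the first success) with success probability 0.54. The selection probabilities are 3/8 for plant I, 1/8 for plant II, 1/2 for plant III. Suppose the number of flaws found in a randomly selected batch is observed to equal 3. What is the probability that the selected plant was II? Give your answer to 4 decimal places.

0.0639

Likelihoods P(X=3 | ·): I: 0.0961188; II: 0.0340206; III: 0.0525614.
Posterior ∝ prior × likelihood. Numerator for II: 0.125·0.0340206 = 0.00425258.
Normalizing constant: 0.375·0.0961188 + 0.125·0.0340206 + 0.5·0.0525614 = 0.0665778.
P(II | observation) = 0.00425258 / 0.0665778 = 0.0638738.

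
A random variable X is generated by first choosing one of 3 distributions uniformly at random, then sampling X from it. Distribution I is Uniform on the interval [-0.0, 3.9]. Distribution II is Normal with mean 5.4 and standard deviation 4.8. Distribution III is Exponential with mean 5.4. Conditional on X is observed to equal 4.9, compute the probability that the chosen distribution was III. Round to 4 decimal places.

0.4748

Likelihoods f(4.9 | ·): I: 0; II: 0.0826633; III: 0.074735.
Posterior ∝ prior × likelihood. Numerator for III: 0.333333·0.074735 = 0.0249117.
Normalizing constant: 0.333333·0 + 0.333333·0.0826633 + 0.333333·0.074735 = 0.0524661.
P(III | observation) = 0.0249117 / 0.0524661 = 0.474815.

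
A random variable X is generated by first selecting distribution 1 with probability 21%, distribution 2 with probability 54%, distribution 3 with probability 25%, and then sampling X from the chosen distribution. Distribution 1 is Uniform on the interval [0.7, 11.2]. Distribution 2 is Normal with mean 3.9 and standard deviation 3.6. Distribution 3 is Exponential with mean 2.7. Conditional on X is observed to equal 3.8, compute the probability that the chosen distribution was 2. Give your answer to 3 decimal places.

0.584

Likelihoods f(3.8 | ·): 1: 0.0952381; 2: 0.110775; 3: 0.0906582.
Posterior ∝ prior × likelihood. Numerator for 2: 0.54·0.110775 = 0.0598183.
Normalizing constant: 0.21·0.0952381 + 0.54·0.110775 + 0.25·0.0906582 = 0.102483.
P(2 | observation) = 0.0598183 / 0.102483 = 0.583691.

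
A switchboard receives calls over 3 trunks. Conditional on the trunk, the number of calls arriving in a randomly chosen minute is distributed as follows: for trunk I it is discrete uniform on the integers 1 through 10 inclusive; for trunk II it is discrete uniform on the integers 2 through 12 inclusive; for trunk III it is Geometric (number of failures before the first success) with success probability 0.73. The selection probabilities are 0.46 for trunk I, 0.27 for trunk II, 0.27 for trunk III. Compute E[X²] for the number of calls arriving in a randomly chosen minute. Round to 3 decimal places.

33.814

For each component E[X²] = Var + (mean)², giving I: 38.5; II: 59; III: 0.64346.
Overall E[X²] = 0.46·38.5 + 0.27·59 + 0.27·0.64346 = 33.8137.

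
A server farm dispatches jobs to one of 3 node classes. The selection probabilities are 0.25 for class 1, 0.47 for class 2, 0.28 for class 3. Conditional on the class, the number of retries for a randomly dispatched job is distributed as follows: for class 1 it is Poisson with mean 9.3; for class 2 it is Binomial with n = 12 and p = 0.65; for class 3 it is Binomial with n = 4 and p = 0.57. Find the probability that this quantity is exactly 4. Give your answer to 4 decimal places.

0.0460

Conditional on each class, P(X = 4): 1: 0.0284959; 2: 0.0198977; 3: 0.10556.
By total probability, P(X = 4) = 0.25·0.0284959 + 0.47·0.0198977 + 0.28·0.10556 = 0.0460327.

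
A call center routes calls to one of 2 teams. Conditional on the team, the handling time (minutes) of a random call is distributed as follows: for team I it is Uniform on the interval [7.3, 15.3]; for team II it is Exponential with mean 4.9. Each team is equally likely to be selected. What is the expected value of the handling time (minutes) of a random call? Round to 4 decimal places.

8.1000

Component means — I: 11.3; II: 4.9.
E[X] = 0.5·11.3 + 0.5·4.9 = 8.1.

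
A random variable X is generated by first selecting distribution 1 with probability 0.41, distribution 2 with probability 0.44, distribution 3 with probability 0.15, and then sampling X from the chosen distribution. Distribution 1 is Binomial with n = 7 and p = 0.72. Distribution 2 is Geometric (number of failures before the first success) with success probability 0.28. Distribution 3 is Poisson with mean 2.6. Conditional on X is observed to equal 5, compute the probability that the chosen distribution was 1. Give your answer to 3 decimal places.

0.789

Likelihoods P(X=5 | ·): 1: 0.318565; 2: 0.0541777; 3: 0.0735394.
Posterior ∝ prior × likelihood. Numerator for 1: 0.41·0.318565 = 0.130612.
Normalizing constant: 0.41·0.318565 + 0.44·0.0541777 + 0.15·0.0735394 = 0.165481.
P(1 | observation) = 0.130612 / 0.165481 = 0.789286.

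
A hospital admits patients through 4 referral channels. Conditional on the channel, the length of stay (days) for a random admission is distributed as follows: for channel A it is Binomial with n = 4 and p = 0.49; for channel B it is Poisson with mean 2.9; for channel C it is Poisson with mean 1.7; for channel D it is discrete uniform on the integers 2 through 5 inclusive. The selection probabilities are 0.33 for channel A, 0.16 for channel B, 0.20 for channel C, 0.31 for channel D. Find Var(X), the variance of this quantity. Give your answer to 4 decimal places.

2.0799

Per component, A: μ=1.96, E[X²]=4.8412; B: μ=2.9, E[X²]=11.31; C: μ=1.7, E[X²]=4.59; D: μ=3.5, E[X²]=13.5.
E[X] = 0.33·1.96 + 0.16·2.9 + 0.2·1.7 + 0.31·3.5 = 2.5358.
E[X²] = 0.33·4.8412 + 0.16·11.31 + 0.2·4.59 + 0.31·13.5 = 8.5102.
Var(X) = E[X²] − (E[X])² = 8.5102 − 6.43028 = 2.07991.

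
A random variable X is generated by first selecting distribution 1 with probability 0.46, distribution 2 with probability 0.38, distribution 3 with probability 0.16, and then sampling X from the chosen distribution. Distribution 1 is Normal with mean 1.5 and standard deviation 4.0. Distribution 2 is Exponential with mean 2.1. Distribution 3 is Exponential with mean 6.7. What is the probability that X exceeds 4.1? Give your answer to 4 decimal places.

0.2593

Conditional on each component, P(X > 4.1): 1: 0.257846; 2: 0.141936; 3: 0.542298.
By total probability, P(X > 4.1) = 0.46·0.257846 + 0.38·0.141936 + 0.16·0.542298 = 0.259312.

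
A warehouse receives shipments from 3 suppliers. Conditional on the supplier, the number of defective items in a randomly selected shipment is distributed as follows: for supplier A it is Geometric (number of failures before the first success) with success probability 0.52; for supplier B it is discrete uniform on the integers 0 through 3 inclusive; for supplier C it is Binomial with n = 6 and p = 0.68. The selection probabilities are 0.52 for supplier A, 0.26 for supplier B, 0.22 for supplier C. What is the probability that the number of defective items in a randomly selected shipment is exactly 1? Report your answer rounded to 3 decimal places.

0.198

Conditional on each supplier, P(X = 1): A: 0.2496; B: 0.25; C: 0.0136902.
By total probability, P(X = 1) = 0.52·0.2496 + 0.26·0.25 + 0.22·0.0136902 = 0.197804.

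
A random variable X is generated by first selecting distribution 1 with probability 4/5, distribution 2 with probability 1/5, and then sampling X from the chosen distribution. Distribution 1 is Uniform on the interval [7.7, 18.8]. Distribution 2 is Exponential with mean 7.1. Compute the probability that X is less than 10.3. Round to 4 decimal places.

Conditional on each component, P(X < 10.3): 1: 0.234234; 2: 0.765595.
By total probability, P(X < 10.3) = 0.8·0.234234 + 0.2·0.765595 = 0.340506.

0.3405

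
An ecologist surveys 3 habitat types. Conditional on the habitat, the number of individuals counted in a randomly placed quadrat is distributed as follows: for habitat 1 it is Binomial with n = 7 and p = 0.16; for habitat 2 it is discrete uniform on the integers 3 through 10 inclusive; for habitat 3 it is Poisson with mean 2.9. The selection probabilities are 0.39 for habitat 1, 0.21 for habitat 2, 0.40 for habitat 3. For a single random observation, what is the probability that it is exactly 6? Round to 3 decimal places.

Conditional on each habitat, P(X = 6): 1: 9.865e-05; 2: 0.125; 3: 0.0454571.
By total probability, P(X = 6) = 0.39·9.865e-05 + 0.21·0.125 + 0.4·0.0454571 = 0.0444713.

0.044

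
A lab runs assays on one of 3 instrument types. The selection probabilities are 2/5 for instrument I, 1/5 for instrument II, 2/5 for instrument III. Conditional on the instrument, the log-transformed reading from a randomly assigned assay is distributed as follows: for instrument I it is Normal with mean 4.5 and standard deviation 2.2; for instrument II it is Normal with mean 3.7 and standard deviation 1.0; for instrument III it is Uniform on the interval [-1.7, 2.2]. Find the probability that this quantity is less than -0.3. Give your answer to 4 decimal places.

Conditional on each instrument, P(X < -0.3): I: 0.0145615; II: 3.16712e-05; III: 0.358974.
By total probability, P(X < -0.3) = 0.4·0.0145615 + 0.2·3.16712e-05 + 0.4·0.358974 = 0.149421.

0.1494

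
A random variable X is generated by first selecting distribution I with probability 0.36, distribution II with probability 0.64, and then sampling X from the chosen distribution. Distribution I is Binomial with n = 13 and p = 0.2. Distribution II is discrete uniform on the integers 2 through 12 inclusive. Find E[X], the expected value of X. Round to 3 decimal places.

5.416

Component means — I: 2.6; II: 7.
E[X] = 0.36·2.6 + 0.64·7 = 5.416.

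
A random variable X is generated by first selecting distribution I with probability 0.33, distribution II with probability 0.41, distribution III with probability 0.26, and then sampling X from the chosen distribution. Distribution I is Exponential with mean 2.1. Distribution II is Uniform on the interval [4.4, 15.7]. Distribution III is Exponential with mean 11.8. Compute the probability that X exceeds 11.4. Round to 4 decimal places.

Conditional on each component, P(X > 11.4): I: 0.00438936; II: 0.380531; III: 0.380564.
By total probability, P(X > 11.4) = 0.33·0.00438936 + 0.41·0.380531 + 0.26·0.380564 = 0.256413.

0.2564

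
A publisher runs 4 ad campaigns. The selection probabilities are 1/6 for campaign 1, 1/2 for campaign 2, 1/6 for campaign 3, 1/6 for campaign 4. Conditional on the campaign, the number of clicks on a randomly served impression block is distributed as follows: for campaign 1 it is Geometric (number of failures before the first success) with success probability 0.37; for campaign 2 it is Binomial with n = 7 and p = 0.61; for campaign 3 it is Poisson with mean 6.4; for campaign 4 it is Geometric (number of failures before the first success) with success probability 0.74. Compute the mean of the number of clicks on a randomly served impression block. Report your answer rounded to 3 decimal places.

3.544

Component means — 1: 1.7027; 2: 4.27; 3: 6.4; 4: 0.351351.
E[X] = 0.166667·1.7027 + 0.5·4.27 + 0.166667·6.4 + 0.166667·0.351351 = 3.54401.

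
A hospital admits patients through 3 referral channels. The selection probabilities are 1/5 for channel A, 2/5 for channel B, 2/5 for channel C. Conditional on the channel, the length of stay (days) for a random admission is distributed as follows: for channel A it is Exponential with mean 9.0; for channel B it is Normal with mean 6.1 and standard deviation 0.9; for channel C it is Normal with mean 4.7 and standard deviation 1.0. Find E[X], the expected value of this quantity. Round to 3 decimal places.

Component means — A: 9; B: 6.1; C: 4.7.
E[X] = 0.2·9 + 0.4·6.1 + 0.4·4.7 = 6.12.

6.120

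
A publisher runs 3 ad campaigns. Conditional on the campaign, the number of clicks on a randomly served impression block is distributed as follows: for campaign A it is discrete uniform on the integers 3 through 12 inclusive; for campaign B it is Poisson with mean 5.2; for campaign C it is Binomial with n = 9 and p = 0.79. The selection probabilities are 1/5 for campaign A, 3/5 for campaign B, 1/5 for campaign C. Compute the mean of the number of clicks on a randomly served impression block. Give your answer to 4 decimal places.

6.0420

Component means — A: 7.5; B: 5.2; C: 7.11.
E[X] = 0.2·7.5 + 0.6·5.2 + 0.2·7.11 = 6.042.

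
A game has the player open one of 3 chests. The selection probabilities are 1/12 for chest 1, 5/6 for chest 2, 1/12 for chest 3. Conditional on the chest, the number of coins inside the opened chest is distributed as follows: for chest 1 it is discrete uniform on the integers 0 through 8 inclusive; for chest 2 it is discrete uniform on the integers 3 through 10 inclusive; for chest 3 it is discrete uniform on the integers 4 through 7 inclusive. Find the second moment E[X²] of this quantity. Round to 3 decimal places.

44.097

For each component E[X²] = Var + (mean)², giving 1: 22.6667; 2: 47.5; 3: 31.5.
Overall E[X²] = 0.0833333·22.6667 + 0.833333·47.5 + 0.0833333·31.5 = 44.0972.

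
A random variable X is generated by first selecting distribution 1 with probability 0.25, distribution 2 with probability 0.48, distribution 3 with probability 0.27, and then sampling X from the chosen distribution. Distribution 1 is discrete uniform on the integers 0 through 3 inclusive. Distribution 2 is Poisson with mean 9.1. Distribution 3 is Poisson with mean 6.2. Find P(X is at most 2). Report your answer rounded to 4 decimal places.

Conditional on each component, P(X ≤ 2): 1: 0.75; 2: 0.00575135; 3: 0.0536176.
By total probability, P(X ≤ 2) = 0.25·0.75 + 0.48·0.00575135 + 0.27·0.0536176 = 0.204737.

0.2047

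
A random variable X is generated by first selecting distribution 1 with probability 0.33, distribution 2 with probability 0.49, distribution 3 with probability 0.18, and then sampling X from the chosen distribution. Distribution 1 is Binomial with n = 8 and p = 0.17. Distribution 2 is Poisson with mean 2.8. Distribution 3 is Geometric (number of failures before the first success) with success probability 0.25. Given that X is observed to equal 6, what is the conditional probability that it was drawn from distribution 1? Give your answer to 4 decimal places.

Likelihoods P(X=6 | ·): 1: 0.000465594; 2: 0.0406997; 3: 0.0444946.
Posterior ∝ prior × likelihood. Numerator for 1: 0.33·0.000465594 = 0.000153646.
Normalizing constant: 0.33·0.000465594 + 0.49·0.0406997 + 0.18·0.0444946 = 0.0281055.
P(1 | observation) = 0.000153646 / 0.0281055 = 0.00546676.

0.0055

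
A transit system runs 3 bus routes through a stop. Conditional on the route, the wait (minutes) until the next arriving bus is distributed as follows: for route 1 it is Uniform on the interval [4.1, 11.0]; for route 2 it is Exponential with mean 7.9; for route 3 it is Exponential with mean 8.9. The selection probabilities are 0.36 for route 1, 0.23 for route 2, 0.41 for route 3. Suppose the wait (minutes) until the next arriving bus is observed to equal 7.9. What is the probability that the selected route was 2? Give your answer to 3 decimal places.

0.131

Likelihoods f(7.9 | ·): 1: 0.144928; 2: 0.046567; 3: 0.0462501.
Posterior ∝ prior × likelihood. Numerator for 2: 0.23·0.046567 = 0.0107104.
Normalizing constant: 0.36·0.144928 + 0.23·0.046567 + 0.41·0.0462501 = 0.0818469.
P(2 | observation) = 0.0107104 / 0.0818469 = 0.130859.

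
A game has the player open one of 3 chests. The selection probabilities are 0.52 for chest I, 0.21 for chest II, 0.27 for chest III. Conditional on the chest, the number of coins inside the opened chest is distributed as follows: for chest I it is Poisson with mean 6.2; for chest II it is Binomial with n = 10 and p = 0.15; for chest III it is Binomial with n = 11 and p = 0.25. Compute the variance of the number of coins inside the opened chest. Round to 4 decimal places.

Per component, I: μ=6.2, E[X²]=44.64; II: μ=1.5, E[X²]=3.525; III: μ=2.75, E[X²]=9.625.
E[X] = 0.52·6.2 + 0.21·1.5 + 0.27·2.75 = 4.2815.
E[X²] = 0.52·44.64 + 0.21·3.525 + 0.27·9.625 = 26.5518.
Var(X) = E[X²] − (E[X])² = 26.5518 − 18.3312 = 8.22056.

8.2206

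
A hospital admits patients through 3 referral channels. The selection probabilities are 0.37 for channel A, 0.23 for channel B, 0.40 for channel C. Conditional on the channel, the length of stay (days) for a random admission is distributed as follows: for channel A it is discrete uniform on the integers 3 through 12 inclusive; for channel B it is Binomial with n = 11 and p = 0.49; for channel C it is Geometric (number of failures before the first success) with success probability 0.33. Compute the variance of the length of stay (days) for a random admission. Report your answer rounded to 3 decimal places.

11.991

Per component, A: μ=7.5, E[X²]=64.5; B: μ=5.39, E[X²]=31.801; C: μ=2.0303, E[X²]=10.2746.
E[X] = 0.37·7.5 + 0.23·5.39 + 0.4·2.0303 = 4.82682.
E[X²] = 0.37·64.5 + 0.23·31.801 + 0.4·10.2746 = 35.2891.
Var(X) = E[X²] − (E[X])² = 35.2891 − 23.2982 = 11.9909.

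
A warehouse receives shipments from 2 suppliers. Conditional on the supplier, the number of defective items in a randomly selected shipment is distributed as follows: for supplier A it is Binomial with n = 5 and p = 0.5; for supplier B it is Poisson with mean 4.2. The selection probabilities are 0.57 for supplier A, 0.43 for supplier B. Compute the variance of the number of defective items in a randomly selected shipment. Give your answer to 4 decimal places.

3.2268

Per component, A: μ=2.5, E[X²]=7.5; B: μ=4.2, E[X²]=21.84.
E[X] = 0.57·2.5 + 0.43·4.2 = 3.231.
E[X²] = 0.57·7.5 + 0.43·21.84 = 13.6662.
Var(X) = E[X²] − (E[X])² = 13.6662 − 10.4394 = 3.22684.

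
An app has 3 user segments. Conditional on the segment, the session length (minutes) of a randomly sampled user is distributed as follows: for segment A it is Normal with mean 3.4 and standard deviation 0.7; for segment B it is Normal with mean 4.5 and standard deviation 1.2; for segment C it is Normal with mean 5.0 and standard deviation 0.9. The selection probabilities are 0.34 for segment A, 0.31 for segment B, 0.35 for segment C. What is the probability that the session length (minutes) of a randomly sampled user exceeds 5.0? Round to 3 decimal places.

Conditional on each segment, P(X > 5.0): A: 0.0111355; B: 0.338461; C: 0.5.
By total probability, P(X > 5.0) = 0.34·0.0111355 + 0.31·0.338461 + 0.35·0.5 = 0.283709.

0.284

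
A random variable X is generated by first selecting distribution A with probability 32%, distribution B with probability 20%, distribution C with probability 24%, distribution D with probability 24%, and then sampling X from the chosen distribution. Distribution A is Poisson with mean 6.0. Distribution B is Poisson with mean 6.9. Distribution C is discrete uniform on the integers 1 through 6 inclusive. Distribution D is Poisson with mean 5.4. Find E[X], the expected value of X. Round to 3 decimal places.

Component means — A: 6; B: 6.9; C: 3.5; D: 5.4.
E[X] = 0.32·6 + 0.2·6.9 + 0.24·3.5 + 0.24·5.4 = 5.436.

5.436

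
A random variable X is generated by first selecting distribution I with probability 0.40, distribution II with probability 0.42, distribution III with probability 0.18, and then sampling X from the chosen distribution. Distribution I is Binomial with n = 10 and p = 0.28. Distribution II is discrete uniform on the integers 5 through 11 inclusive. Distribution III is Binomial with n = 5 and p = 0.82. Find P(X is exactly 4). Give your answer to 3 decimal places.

0.145

Conditional on each component, P(X = 4): I: 0.179823; II: 0; III: 0.40691.
By total probability, P(X = 4) = 0.4·0.179823 + 0.42·0 + 0.18·0.40691 = 0.145173.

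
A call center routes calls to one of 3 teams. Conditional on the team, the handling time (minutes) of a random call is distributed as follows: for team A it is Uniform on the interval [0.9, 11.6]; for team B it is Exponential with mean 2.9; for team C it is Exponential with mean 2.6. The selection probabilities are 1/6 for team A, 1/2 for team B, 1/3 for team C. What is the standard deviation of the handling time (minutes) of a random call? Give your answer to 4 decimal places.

Per component, A: μ=6.25, E[X²]=48.6033; B: μ=2.9, E[X²]=16.82; C: μ=2.6, E[X²]=13.52.
E[X] = 0.166667·6.25 + 0.5·2.9 + 0.333333·2.6 = 3.35833.
E[X²] = 0.166667·48.6033 + 0.5·16.82 + 0.333333·13.52 = 21.0172.
Var(X) = E[X²] − (E[X])² = 21.0172 − 11.2784 = 9.73882.
SD(X) = √9.73882 = 3.12071.

3.1207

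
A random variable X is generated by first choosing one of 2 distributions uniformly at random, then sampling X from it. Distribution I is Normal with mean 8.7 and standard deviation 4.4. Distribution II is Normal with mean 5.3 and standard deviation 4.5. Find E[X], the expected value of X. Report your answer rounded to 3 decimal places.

7.000

Component means — I: 8.7; II: 5.3.
E[X] = 0.5·8.7 + 0.5·5.3 = 7.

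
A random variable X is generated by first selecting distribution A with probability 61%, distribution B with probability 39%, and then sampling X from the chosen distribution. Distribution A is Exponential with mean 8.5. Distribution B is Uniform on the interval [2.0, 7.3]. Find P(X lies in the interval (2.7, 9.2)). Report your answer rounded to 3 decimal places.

Conditional on each component, P(2.7 < X < 9.2): A: 0.389062; B: 0.867925.
By total probability, P(2.7 < X < 9.2) = 0.61·0.389062 + 0.39·0.867925 = 0.575819.

0.576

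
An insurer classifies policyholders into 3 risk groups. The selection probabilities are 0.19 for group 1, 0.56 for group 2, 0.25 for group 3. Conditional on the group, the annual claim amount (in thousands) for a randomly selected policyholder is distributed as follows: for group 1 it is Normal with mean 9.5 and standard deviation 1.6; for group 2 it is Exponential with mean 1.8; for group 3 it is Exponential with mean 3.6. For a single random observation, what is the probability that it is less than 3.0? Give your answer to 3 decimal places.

Conditional on each group, P(X < 3.0): 1: 2.4275e-05; 2: 0.811124; 3: 0.565402.
By total probability, P(X < 3.0) = 0.19·2.4275e-05 + 0.56·0.811124 + 0.25·0.565402 = 0.595585.

0.596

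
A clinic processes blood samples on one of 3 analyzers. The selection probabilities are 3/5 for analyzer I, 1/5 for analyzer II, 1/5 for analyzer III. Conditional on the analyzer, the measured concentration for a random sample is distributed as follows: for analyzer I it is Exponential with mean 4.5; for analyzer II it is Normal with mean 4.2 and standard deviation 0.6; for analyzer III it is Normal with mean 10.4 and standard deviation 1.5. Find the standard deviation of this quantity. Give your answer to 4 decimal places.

Per component, I: μ=4.5, E[X²]=40.5; II: μ=4.2, E[X²]=18; III: μ=10.4, E[X²]=110.41.
E[X] = 0.6·4.5 + 0.2·4.2 + 0.2·10.4 = 5.62.
E[X²] = 0.6·40.5 + 0.2·18 + 0.2·110.41 = 49.982.
Var(X) = E[X²] − (E[X])² = 49.982 − 31.5844 = 18.3976.
SD(X) = √18.3976 = 4.28924.

4.2892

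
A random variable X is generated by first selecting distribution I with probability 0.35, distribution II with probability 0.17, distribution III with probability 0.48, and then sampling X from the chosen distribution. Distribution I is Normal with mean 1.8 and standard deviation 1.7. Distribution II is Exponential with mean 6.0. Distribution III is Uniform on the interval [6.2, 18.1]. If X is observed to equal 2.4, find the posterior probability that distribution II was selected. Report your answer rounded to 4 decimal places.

0.1975

Likelihoods f(2.4 | ·): I: 0.220502; II: 0.11172; III: 0.
Posterior ∝ prior × likelihood. Numerator for II: 0.17·0.11172 = 0.0189924.
Normalizing constant: 0.35·0.220502 + 0.17·0.11172 + 0.48·0 = 0.0961679.
P(II | observation) = 0.0189924 / 0.0961679 = 0.197492.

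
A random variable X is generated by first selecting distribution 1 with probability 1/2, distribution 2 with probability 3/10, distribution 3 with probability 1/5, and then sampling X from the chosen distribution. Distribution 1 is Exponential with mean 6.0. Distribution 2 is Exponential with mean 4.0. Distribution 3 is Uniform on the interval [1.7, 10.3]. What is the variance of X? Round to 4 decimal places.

24.8727

Per component, 1: μ=6, E[X²]=72; 2: μ=4, E[X²]=32; 3: μ=6, E[X²]=42.1633.
E[X] = 0.5·6 + 0.3·4 + 0.2·6 = 5.4.
E[X²] = 0.5·72 + 0.3·32 + 0.2·42.1633 = 54.0327.
Var(X) = E[X²] − (E[X])² = 54.0327 − 29.16 = 24.8727.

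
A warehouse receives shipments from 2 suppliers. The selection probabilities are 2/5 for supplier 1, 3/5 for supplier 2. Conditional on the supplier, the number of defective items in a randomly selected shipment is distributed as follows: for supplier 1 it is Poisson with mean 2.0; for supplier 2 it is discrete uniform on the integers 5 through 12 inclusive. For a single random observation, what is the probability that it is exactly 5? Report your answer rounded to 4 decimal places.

Conditional on each supplier, P(X = 5): 1: 0.0360894; 2: 0.125.
By total probability, P(X = 5) = 0.4·0.0360894 + 0.6·0.125 = 0.0894358.

0.0894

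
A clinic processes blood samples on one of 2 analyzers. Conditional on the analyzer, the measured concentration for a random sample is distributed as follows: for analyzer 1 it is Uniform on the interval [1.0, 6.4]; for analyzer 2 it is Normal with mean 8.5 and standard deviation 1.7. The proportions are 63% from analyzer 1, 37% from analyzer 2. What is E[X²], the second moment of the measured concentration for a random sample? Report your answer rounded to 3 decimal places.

For each component E[X²] = Var + (mean)², giving 1: 16.12; 2: 75.14.
Overall E[X²] = 0.63·16.12 + 0.37·75.14 = 37.9574.

37.957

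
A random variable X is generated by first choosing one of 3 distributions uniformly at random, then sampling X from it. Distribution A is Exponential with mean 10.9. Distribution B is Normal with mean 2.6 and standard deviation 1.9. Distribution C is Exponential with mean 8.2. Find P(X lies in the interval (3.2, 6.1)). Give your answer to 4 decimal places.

0.2397

Conditional on each component, P(3.2 < X < 6.1): A: 0.174172; B: 0.343351; C: 0.201636.
By total probability, P(3.2 < X < 6.1) = 0.333333·0.174172 + 0.333333·0.343351 + 0.333333·0.201636 = 0.23972.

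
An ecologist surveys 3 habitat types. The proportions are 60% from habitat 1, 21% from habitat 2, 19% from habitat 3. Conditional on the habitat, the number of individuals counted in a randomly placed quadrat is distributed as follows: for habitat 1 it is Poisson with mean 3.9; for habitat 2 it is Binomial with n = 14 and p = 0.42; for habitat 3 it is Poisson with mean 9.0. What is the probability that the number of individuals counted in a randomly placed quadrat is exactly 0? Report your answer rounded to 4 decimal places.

0.0123

Conditional on each habitat, P(X = 0): 1: 0.0202419; 2: 0.000487519; 3: 0.00012341.
By total probability, P(X = 0) = 0.6·0.0202419 + 0.21·0.000487519 + 0.19·0.00012341 = 0.012271.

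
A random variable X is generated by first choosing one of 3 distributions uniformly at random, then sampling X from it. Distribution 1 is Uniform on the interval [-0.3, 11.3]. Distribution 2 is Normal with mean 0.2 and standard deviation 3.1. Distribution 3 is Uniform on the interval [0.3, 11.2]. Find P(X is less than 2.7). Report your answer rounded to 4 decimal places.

0.4229

Conditional on each component, P(X < 2.7): 1: 0.258621; 2: 0.790009; 3: 0.220183.
By total probability, P(X < 2.7) = 0.333333·0.258621 + 0.333333·0.790009 + 0.333333·0.220183 = 0.422938.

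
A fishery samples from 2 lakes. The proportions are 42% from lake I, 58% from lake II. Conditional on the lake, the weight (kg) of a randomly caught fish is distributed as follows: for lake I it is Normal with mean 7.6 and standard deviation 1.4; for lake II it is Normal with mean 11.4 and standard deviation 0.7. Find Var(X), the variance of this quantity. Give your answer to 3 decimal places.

Per component, I: μ=7.6, E[X²]=59.72; II: μ=11.4, E[X²]=130.45.
E[X] = 0.42·7.6 + 0.58·11.4 = 9.804.
E[X²] = 0.42·59.72 + 0.58·130.45 = 100.743.
Var(X) = E[X²] − (E[X])² = 100.743 − 96.1184 = 4.62498.

4.625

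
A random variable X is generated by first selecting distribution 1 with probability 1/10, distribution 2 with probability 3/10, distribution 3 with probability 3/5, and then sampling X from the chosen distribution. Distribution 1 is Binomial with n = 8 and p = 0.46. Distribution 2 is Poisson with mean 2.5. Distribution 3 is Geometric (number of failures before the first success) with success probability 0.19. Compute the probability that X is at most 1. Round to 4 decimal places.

0.2982

Conditional on each component, P(X ≤ 1): 1: 0.0565026; 2: 0.287297; 3: 0.3439.
By total probability, P(X ≤ 1) = 0.1·0.0565026 + 0.3·0.287297 + 0.6·0.3439 = 0.29818.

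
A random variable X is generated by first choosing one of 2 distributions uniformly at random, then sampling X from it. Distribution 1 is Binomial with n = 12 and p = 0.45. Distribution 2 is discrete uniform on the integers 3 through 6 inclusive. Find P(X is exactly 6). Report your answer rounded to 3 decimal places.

0.231

Conditional on each component, P(X = 6): 1: 0.212385; 2: 0.25.
By total probability, P(X = 6) = 0.5·0.212385 + 0.5·0.25 = 0.231192.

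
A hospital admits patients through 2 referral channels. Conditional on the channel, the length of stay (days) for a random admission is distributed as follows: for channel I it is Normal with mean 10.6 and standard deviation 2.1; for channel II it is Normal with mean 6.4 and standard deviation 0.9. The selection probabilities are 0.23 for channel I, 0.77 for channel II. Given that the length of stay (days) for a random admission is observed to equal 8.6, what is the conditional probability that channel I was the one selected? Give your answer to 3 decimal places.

Likelihoods f(8.6 | ·): I: 0.120707; II: 0.0223432.
Posterior ∝ prior × likelihood. Numerator for I: 0.23·0.120707 = 0.0277626.
Normalizing constant: 0.23·0.120707 + 0.77·0.0223432 = 0.0449668.
P(I | observation) = 0.0277626 / 0.0449668 = 0.617401.

0.617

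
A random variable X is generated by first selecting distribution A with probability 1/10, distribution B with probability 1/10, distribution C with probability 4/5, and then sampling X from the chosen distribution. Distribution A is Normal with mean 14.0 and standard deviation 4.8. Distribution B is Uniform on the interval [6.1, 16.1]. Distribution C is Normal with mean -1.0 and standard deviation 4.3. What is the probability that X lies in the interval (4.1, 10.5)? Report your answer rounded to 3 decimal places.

0.157

Conditional on each component, P(4.1 < X < 10.5): A: 0.21337; B: 0.44; C: 0.114059.
By total probability, P(4.1 < X < 10.5) = 0.1·0.21337 + 0.1·0.44 + 0.8·0.114059 = 0.156584.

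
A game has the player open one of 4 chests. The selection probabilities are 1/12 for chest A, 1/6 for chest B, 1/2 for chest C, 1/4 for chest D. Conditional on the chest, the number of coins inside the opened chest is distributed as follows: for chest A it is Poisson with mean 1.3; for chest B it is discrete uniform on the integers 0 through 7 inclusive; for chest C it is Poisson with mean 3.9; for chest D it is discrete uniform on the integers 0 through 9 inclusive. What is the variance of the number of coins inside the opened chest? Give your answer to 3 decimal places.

Per component, A: μ=1.3, E[X²]=2.99; B: μ=3.5, E[X²]=17.5; C: μ=3.9, E[X²]=19.11; D: μ=4.5, E[X²]=28.5.
E[X] = 0.0833333·1.3 + 0.166667·3.5 + 0.5·3.9 + 0.25·4.5 = 3.76667.
E[X²] = 0.0833333·2.99 + 0.166667·17.5 + 0.5·19.11 + 0.25·28.5 = 19.8458.
Var(X) = E[X²] − (E[X])² = 19.8458 − 14.1878 = 5.65806.

5.658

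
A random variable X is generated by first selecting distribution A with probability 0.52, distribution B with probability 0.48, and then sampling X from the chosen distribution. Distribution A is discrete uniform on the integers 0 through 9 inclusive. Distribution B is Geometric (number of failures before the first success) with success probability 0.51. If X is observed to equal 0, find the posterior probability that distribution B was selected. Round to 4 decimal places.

Likelihoods P(X=0 | ·): A: 0.1; B: 0.51.
Posterior ∝ prior × likelihood. Numerator for B: 0.48·0.51 = 0.2448.
Normalizing constant: 0.52·0.1 + 0.48·0.51 = 0.2968.
P(B | observation) = 0.2448 / 0.2968 = 0.824798.

0.8248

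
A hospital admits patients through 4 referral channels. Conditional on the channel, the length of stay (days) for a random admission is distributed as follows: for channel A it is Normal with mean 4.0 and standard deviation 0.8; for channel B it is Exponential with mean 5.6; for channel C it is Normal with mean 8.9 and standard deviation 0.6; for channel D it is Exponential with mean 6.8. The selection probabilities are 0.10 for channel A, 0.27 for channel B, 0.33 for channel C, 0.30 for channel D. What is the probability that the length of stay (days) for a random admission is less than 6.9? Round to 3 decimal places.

Conditional on each channel, P(X < 6.9): A: 0.999856; B: 0.708333; C: 0.00042906; D: 0.637491.
By total probability, P(X < 6.9) = 0.1·0.999856 + 0.27·0.708333 + 0.33·0.00042906 + 0.3·0.637491 = 0.482624.

0.483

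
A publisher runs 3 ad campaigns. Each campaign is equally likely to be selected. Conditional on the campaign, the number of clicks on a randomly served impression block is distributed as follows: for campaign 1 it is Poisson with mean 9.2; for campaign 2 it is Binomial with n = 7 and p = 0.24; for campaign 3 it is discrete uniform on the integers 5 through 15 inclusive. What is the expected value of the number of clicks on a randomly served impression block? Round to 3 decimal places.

Component means — 1: 9.2; 2: 1.68; 3: 10.
E[X] = 0.333333·9.2 + 0.333333·1.68 + 0.333333·10 = 6.96.

6.960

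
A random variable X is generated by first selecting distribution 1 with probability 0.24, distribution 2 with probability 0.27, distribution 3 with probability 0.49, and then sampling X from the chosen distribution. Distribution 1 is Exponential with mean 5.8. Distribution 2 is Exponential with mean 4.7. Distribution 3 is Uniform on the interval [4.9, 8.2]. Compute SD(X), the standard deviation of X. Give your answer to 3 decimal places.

Per component, 1: μ=5.8, E[X²]=67.28; 2: μ=4.7, E[X²]=44.18; 3: μ=6.55, E[X²]=43.81.
E[X] = 0.24·5.8 + 0.27·4.7 + 0.49·6.55 = 5.8705.
E[X²] = 0.24·67.28 + 0.27·44.18 + 0.49·43.81 = 49.5427.
Var(X) = E[X²] − (E[X])² = 49.5427 − 34.4628 = 15.0799.
SD(X) = √15.0799 = 3.88329.

3.883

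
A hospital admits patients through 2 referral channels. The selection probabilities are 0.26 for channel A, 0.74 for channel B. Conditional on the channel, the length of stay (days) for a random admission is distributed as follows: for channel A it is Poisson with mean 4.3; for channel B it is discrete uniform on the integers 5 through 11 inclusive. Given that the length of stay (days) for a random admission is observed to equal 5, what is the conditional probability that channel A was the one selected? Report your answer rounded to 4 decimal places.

Likelihoods P(X=5 | ·): A: 0.166224; B: 0.142857.
Posterior ∝ prior × likelihood. Numerator for A: 0.26·0.166224 = 0.0432183.
Normalizing constant: 0.26·0.166224 + 0.74·0.142857 = 0.148933.
P(A | observation) = 0.0432183 / 0.148933 = 0.290187.

0.2902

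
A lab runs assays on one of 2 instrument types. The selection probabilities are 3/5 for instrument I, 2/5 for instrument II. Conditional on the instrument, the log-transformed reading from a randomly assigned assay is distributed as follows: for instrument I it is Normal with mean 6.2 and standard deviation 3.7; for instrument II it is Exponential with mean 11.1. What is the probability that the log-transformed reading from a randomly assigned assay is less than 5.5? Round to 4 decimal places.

0.4113

Conditional on each instrument, P(X < 5.5): I: 0.424972; II: 0.390731.
By total probability, P(X < 5.5) = 0.6·0.424972 + 0.4·0.390731 = 0.411276.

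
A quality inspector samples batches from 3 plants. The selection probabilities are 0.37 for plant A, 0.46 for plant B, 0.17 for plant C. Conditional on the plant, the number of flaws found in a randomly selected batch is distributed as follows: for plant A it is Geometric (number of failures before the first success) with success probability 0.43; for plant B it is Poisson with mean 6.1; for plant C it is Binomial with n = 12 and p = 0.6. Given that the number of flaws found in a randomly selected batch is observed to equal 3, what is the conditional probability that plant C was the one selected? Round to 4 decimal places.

Likelihoods P(X=3 | ·): A: 0.079633; B: 0.0848481; C: 0.0124571.
Posterior ∝ prior × likelihood. Numerator for C: 0.17·0.0124571 = 0.0021177.
Normalizing constant: 0.37·0.079633 + 0.46·0.0848481 + 0.17·0.0124571 = 0.070612.
P(C | observation) = 0.0021177 / 0.070612 = 0.0299907.

0.0300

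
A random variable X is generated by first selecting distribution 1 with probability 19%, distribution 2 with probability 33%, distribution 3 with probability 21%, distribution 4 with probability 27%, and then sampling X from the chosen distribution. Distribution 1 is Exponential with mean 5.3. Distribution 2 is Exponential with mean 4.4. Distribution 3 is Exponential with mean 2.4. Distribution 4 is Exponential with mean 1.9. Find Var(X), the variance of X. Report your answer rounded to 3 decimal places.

15.738

Per component, 1: μ=5.3, E[X²]=56.18; 2: μ=4.4, E[X²]=38.72; 3: μ=2.4, E[X²]=11.52; 4: μ=1.9, E[X²]=7.22.
E[X] = 0.19·5.3 + 0.33·4.4 + 0.21·2.4 + 0.27·1.9 = 3.476.
E[X²] = 0.19·56.18 + 0.33·38.72 + 0.21·11.52 + 0.27·7.22 = 27.8204.
Var(X) = E[X²] − (E[X])² = 27.8204 − 12.0826 = 15.7378.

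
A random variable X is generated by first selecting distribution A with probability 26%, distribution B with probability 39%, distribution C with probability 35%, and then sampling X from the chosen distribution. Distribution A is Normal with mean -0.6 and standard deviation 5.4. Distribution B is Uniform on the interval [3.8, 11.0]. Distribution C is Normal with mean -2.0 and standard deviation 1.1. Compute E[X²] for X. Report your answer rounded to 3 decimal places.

32.540

For each component E[X²] = Var + (mean)², giving A: 29.52; B: 59.08; C: 5.21.
Overall E[X²] = 0.26·29.52 + 0.39·59.08 + 0.35·5.21 = 32.5399.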